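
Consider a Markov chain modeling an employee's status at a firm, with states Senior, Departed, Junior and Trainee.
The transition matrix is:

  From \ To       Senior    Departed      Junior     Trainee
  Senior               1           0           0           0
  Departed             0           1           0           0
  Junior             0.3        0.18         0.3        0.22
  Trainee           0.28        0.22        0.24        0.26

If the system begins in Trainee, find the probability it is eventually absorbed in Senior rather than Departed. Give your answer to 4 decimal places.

0.5761

Let h(s) be the probability of absorption at Senior starting from transient state s. Then h(Senior) = 1 and h(Departed) = 0. By first-step analysis:
h(Junior) = 0.3·1 + 0.18·0 + 0.3·h(Junior) + 0.22·h(Trainee)
h(Trainee) = 0.28·1 + 0.22·0 + 0.24·h(Junior) + 0.26·h(Trainee)
Solving: h(Junior) = 0.6096, h(Trainee) = 0.5761.
Starting from Trainee, the probability is 0.5761.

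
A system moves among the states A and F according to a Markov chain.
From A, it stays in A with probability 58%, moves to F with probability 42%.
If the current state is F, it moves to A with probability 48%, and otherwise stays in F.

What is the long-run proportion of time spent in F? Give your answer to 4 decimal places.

0.4667

Let the stationary distribution be π with π = πP and π_1 + π_2 = 1.
π_1 = 0.58·π_1 + 0.48·π_2
Solving with the normalization constraint gives π = (0.5333, 0.4667).
So the stationary probability of F is 0.4667.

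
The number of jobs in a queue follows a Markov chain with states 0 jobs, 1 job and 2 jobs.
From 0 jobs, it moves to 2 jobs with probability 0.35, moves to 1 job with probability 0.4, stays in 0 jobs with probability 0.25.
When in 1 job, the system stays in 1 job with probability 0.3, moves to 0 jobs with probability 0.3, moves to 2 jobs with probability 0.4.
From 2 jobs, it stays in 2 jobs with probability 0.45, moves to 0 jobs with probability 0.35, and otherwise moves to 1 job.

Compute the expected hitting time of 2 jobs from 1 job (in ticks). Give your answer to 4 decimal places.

Let t(s) be the expected number of ticks to first reach 2 jobs from state s, with t(2 jobs) = 0. Conditioning on the first tick:
t(0 jobs) = 1 + 0.25·t(0 jobs) + 0.4·t(1 job)
t(1 job) = 1 + 0.3·t(0 jobs) + 0.3·t(1 job)
Solving: t(0 jobs) = 2.7160, t(1 job) = 2.5926.
Expected ticks from 1 job to 2 jobs: 2.5926.

2.5926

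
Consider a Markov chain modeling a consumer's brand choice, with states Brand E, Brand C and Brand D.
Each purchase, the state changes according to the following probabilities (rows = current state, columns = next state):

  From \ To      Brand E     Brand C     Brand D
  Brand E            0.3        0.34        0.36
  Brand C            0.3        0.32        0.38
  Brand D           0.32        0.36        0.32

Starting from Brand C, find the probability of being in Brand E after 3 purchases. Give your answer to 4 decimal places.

0.3070

Propagate the distribution vector 3 purchases from Brand C.
After 0 purchases: (0.0000, 1.0000, 0.0000)
After 1 purchase: (0.3000, 0.3200, 0.3800)
After 2 purchases: (0.3076, 0.3412, 0.3512)
After 3 purchases: (0.3070, 0.3402, 0.3528)
P(in Brand E after 3 purchases) = 0.3070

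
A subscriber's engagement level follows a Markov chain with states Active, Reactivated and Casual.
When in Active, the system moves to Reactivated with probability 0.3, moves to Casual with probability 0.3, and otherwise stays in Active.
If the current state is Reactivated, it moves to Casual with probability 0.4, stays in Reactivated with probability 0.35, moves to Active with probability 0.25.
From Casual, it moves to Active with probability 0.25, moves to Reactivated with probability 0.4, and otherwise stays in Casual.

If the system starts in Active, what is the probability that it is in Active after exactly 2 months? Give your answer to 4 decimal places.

0.3100

Sum over the intermediate state after 1 month:
P = P(Active→Active)·P(Active→Active) + P(Active→Reactivated)·P(Reactivated→Active) + P(Active→Casual)·P(Casual→Active)
  = 0.4×0.4 + 0.3×0.25 + 0.3×0.25
  = 0.1600 + 0.0750 + 0.0750 = 0.3100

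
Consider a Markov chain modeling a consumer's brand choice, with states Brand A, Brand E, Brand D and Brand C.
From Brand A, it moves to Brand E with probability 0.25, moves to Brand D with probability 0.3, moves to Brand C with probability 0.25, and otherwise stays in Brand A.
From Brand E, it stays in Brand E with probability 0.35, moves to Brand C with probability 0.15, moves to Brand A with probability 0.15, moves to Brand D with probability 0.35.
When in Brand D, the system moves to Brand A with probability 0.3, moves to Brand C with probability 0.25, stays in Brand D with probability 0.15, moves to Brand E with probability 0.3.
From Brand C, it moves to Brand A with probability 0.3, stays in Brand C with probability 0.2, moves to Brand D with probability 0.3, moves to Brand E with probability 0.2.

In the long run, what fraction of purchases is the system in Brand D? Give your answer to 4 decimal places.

Let the stationary distribution be π with π = πP and π_1 + π_2 + π_3 + π_4 = 1.
π_1 = 0.2·π_1 + 0.15·π_2 + 0.3·π_3 + 0.3·π_4
π_2 = 0.25·π_1 + 0.35·π_2 + 0.3·π_3 + 0.2·π_4
π_3 = 0.3·π_1 + 0.35·π_2 + 0.15·π_3 + 0.3·π_4
Solving with the normalization constraint gives π = (0.2344, 0.2812, 0.2731, 0.2113).
So the stationary probability of Brand D is 0.2731.

0.2731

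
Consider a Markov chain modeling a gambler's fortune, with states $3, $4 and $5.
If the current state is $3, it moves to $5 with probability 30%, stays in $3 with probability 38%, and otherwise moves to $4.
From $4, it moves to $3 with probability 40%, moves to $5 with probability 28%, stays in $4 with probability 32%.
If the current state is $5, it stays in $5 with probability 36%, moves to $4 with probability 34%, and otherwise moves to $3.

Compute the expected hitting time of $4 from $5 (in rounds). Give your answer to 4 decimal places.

2.9987

Let t(s) be the expected number of rounds to first reach $4 from state s, with t($4) = 0. Conditioning on the first round:
t($3) = 1 + 0.38·t($3) + 0.3·t($5)
t($5) = 1 + 0.3·t($3) + 0.36·t($5)
Solving: t($3) = 3.0639, t($5) = 2.9987.
Expected rounds from $5 to $4: 2.9987.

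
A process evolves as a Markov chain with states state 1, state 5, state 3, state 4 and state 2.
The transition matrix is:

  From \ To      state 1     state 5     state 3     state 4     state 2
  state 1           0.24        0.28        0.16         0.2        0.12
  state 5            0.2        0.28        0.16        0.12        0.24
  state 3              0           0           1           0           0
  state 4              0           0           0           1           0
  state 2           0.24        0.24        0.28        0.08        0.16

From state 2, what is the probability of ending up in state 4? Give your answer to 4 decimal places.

Let h(s) be the probability of absorption at state 4 starting from transient state s. Then h(state 4) = 1 and h(state 3) = 0. By first-step analysis:
h(state 1) = 0.24·h(state 1) + 0.28·h(state 5) + 0.16·0 + 0.2·1 + 0.12·h(state 2)
h(state 5) = 0.2·h(state 1) + 0.28·h(state 5) + 0.16·0 + 0.12·1 + 0.24·h(state 2)
h(state 2) = 0.24·h(state 1) + 0.24·h(state 5) + 0.28·0 + 0.08·1 + 0.16·h(state 2)
Solving: h(state 1) = 0.4703, h(state 5) = 0.4132, h(state 2) = 0.3477.
Starting from state 2, the probability is 0.3477.

0.3477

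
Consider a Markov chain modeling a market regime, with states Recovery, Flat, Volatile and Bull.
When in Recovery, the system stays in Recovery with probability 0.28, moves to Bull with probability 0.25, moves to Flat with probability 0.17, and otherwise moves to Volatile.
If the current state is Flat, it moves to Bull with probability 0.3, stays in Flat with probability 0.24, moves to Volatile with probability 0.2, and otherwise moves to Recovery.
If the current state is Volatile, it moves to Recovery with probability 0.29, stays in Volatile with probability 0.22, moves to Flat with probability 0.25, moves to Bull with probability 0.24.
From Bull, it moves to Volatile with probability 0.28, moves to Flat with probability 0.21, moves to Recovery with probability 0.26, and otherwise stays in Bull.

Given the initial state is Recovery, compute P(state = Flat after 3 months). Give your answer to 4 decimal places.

0.2157

Propagate the distribution vector 3 months from Recovery.
After 0 months: (1.0000, 0.0000, 0.0000, 0.0000)
After 1 month: (0.2800, 0.1700, 0.3000, 0.2500)
After 2 months: (0.2746, 0.2159, 0.2540, 0.2555)
After 3 months: (0.2731, 0.2157, 0.2530, 0.2583)
P(in Flat after 3 months) = 0.2157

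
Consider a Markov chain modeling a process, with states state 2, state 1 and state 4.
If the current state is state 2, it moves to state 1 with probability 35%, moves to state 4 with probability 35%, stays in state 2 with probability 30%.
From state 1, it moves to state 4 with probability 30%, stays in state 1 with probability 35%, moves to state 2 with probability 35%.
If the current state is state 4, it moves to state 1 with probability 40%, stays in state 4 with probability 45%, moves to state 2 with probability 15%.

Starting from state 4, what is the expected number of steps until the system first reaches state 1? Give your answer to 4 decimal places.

Let t(s) be the expected number of steps to first reach state 1 from state s, with t(state 1) = 0. Conditioning on the first step:
t(state 2) = 1 + 0.3·t(state 2) + 0.35·t(state 4)
t(state 4) = 1 + 0.15·t(state 2) + 0.45·t(state 4)
Solving: t(state 2) = 2.7068, t(state 4) = 2.5564.
Expected steps from state 4 to state 1: 2.5564.

2.5564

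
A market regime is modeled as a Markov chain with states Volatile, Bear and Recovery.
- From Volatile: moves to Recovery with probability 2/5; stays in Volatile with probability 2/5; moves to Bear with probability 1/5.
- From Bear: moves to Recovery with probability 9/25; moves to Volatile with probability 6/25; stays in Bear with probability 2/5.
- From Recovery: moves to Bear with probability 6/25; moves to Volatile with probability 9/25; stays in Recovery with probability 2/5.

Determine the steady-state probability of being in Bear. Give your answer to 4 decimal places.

0.2695

Let the stationary distribution be π with π = πP and π_1 + π_2 + π_3 = 1.
π_1 = 0.4·π_1 + 0.24·π_2 + 0.36·π_3
π_2 = 0.2·π_1 + 0.4·π_2 + 0.24·π_3
Solving with the normalization constraint gives π = (0.3413, 0.2695, 0.3892).
So the stationary probability of Bear is 0.2695.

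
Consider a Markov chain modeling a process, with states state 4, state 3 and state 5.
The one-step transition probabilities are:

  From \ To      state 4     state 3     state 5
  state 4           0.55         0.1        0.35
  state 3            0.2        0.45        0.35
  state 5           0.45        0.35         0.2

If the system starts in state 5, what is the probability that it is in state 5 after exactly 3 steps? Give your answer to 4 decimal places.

Propagate the distribution vector 3 steps from state 5.
After 0 steps: (0.0000, 0.0000, 1.0000)
After 1 step: (0.4500, 0.3500, 0.2000)
After 2 steps: (0.4075, 0.2725, 0.3200)
After 3 steps: (0.4226, 0.2754, 0.3020)
P(in state 5 after 3 steps) = 0.3020

0.3020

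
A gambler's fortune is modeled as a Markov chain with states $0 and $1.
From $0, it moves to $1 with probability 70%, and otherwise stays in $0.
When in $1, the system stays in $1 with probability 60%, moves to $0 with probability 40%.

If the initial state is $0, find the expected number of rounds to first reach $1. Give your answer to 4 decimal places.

1.4286

Let t(s) be the expected number of rounds to first reach $1 from state s, with t($1) = 0. Conditioning on the first round:
t($0) = 1 + 0.3·t($0)
Solving: t($0) = 1.4286.
Expected rounds from $0 to $1: 1.4286.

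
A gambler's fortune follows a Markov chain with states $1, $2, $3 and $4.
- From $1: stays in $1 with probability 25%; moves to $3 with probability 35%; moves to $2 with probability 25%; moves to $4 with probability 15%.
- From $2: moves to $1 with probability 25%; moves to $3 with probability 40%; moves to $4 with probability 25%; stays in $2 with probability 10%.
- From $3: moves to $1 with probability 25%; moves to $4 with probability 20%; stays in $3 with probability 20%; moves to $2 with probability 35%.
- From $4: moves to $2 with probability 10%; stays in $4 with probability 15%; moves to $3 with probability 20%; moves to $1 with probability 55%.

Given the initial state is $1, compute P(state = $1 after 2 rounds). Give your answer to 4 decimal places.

0.2950

Propagate the distribution vector 2 rounds from $1.
After 0 rounds: (1.0000, 0.0000, 0.0000, 0.0000)
After 1 round: (0.2500, 0.2500, 0.3500, 0.1500)
After 2 rounds: (0.2950, 0.2250, 0.2875, 0.1925)
P(in $1 after 2 rounds) = 0.2950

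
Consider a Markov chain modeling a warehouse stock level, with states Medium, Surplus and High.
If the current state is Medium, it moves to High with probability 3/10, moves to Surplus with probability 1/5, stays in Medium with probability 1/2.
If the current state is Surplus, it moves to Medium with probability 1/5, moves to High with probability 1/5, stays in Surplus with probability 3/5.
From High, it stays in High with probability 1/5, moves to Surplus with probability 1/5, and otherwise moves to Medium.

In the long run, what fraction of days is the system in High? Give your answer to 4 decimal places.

Let the stationary distribution be π with π = πP and π_1 + π_2 + π_3 = 1.
π_1 = 0.5·π_1 + 0.2·π_2 + 0.6·π_3
π_2 = 0.2·π_1 + 0.6·π_2 + 0.2·π_3
Solving with the normalization constraint gives π = (0.4242, 0.3333, 0.2424).
So the stationary probability of High is 0.2424.

0.2424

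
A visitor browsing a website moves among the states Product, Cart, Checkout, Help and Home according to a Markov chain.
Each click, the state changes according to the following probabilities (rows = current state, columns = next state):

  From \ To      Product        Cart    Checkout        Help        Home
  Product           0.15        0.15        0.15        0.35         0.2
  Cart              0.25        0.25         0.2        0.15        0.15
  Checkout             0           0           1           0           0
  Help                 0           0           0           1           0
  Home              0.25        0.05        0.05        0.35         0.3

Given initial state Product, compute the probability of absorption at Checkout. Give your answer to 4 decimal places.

Let h(s) be the probability of absorption at Checkout starting from transient state s. Then h(Checkout) = 1 and h(Help) = 0. By first-step analysis:
h(Product) = 0.15·h(Product) + 0.15·h(Cart) + 0.15·1 + 0.35·0 + 0.2·h(Home)
h(Cart) = 0.25·h(Product) + 0.25·h(Cart) + 0.2·1 + 0.15·0 + 0.15·h(Home)
h(Home) = 0.25·h(Product) + 0.05·h(Cart) + 0.05·1 + 0.35·0 + 0.3·h(Home)
Solving: h(Product) = 0.2969, h(Cart) = 0.4069, h(Home) = 0.2065.
Starting from Product, the probability is 0.2969.

0.2969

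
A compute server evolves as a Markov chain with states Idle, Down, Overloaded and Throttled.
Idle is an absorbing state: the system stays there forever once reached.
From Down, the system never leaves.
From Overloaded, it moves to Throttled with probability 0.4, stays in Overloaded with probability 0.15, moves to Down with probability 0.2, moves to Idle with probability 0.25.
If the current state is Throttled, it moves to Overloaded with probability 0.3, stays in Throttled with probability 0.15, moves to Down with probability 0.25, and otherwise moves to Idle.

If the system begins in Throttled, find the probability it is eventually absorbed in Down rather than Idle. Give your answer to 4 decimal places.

0.4523

Let h(s) be the probability of absorption at Down starting from transient state s. Then h(Down) = 1 and h(Idle) = 0. By first-step analysis:
h(Overloaded) = 0.25·0 + 0.2·1 + 0.15·h(Overloaded) + 0.4·h(Throttled)
h(Throttled) = 0.3·0 + 0.25·1 + 0.3·h(Overloaded) + 0.15·h(Throttled)
Solving: h(Overloaded) = 0.4481, h(Throttled) = 0.4523.
Starting from Throttled, the probability is 0.4523.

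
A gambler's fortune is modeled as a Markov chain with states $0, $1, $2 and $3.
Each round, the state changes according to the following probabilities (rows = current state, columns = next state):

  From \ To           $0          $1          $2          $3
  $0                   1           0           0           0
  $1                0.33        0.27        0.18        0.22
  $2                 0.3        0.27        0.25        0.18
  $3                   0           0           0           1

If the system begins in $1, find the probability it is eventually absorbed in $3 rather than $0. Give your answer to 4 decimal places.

Let h(s) be the probability of absorption at $3 starting from transient state s. Then h($3) = 1 and h($0) = 0. By first-step analysis:
h($1) = 0.33·0 + 0.27·h($1) + 0.18·h($2) + 0.22·1
h($2) = 0.3·0 + 0.27·h($1) + 0.25·h($2) + 0.18·1
Solving: h($1) = 0.3957, h($2) = 0.3824.
Starting from $1, the probability is 0.3957.

0.3957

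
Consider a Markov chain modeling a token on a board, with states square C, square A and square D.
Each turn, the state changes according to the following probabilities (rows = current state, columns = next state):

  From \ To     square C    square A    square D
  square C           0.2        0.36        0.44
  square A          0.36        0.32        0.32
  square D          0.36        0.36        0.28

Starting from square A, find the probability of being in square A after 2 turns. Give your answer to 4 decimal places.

Sum over the intermediate state after 1 turn:
P = P(square A→square C)·P(square C→square A) + P(square A→square A)·P(square A→square A) + P(square A→square D)·P(square D→square A)
  = 0.36×0.36 + 0.32×0.32 + 0.32×0.36
  = 0.1296 + 0.1024 + 0.1152 = 0.3472

0.3472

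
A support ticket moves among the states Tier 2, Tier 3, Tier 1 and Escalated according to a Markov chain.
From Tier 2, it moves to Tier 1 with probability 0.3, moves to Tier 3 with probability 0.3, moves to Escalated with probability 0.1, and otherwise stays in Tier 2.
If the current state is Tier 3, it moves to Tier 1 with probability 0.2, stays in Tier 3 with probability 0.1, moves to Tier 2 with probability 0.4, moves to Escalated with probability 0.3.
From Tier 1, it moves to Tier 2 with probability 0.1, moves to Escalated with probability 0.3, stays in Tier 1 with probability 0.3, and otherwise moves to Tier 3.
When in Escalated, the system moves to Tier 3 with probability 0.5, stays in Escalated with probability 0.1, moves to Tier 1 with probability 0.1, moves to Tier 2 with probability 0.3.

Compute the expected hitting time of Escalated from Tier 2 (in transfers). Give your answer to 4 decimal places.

4.8780

Let t(s) be the expected number of transfers to first reach Escalated from state s, with t(Escalated) = 0. Conditioning on the first transfer:
t(Tier 2) = 1 + 0.3·t(Tier 2) + 0.3·t(Tier 3) + 0.3·t(Tier 1)
t(Tier 3) = 1 + 0.4·t(Tier 2) + 0.1·t(Tier 3) + 0.2·t(Tier 1)
t(Tier 1) = 1 + 0.1·t(Tier 2) + 0.3·t(Tier 3) + 0.3·t(Tier 1)
Solving: t(Tier 2) = 4.8780, t(Tier 3) = 4.1463, t(Tier 1) = 3.9024.
Expected transfers from Tier 2 to Escalated: 4.8780.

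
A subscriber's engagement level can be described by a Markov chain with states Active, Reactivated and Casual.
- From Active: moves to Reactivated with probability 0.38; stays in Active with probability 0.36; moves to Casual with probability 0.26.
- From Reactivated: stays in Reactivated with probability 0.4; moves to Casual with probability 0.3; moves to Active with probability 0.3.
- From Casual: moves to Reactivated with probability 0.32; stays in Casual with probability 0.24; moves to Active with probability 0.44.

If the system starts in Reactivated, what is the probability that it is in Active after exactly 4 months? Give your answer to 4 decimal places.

Propagate the distribution vector 4 months from Reactivated.
After 0 months: (0.0000, 1.0000, 0.0000)
After 1 month: (0.3000, 0.4000, 0.3000)
After 2 months: (0.3600, 0.3700, 0.2700)
After 3 months: (0.3594, 0.3712, 0.2694)
After 4 months: (0.3593, 0.3713, 0.2695)
P(in Active after 4 months) = 0.3593

0.3593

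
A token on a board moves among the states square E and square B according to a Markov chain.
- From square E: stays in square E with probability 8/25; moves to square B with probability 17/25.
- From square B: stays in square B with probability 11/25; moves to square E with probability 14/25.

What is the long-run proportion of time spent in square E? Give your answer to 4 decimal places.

0.4516

Let the stationary distribution be π with π = πP and π_1 + π_2 = 1.
π_1 = 0.32·π_1 + 0.56·π_2
Solving with the normalization constraint gives π = (0.4516, 0.5484).
So the stationary probability of square E is 0.4516.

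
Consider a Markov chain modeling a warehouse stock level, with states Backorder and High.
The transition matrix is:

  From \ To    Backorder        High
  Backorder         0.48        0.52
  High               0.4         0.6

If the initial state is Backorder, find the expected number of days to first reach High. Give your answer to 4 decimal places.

1.9231

Let t(s) be the expected number of days to first reach High from state s, with t(High) = 0. Conditioning on the first day:
t(Backorder) = 1 + 0.48·t(Backorder)
Solving: t(Backorder) = 1.9231.
Expected days from Backorder to High: 1.9231.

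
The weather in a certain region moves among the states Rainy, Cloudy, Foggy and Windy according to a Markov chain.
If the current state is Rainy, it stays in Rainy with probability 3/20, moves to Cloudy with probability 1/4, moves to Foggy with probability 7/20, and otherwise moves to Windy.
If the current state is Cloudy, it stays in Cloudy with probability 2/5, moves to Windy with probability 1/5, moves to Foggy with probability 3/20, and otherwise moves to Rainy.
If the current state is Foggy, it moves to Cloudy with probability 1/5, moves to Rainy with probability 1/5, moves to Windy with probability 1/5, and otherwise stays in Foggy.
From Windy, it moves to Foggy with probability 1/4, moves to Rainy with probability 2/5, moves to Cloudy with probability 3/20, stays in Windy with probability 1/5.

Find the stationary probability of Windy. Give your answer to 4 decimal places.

Let the stationary distribution be π with π = πP and π_1 + π_2 + π_3 + π_4 = 1.
π_1 = 0.15·π_1 + 0.25·π_2 + 0.2·π_3 + 0.4·π_4
π_2 = 0.25·π_1 + 0.4·π_2 + 0.2·π_3 + 0.15·π_4
π_3 = 0.35·π_1 + 0.15·π_2 + 0.4·π_3 + 0.25·π_4
Solving with the normalization constraint gives π = (0.2429, 0.2519, 0.2931, 0.2121).
So the stationary probability of Windy is 0.2121.

0.2121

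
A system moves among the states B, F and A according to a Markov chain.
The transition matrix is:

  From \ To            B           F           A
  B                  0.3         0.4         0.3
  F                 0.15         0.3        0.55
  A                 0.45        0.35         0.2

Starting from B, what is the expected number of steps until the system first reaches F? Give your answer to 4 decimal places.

Let t(s) be the expected number of steps to first reach F from state s, with t(F) = 0. Conditioning on the first step:
t(B) = 1 + 0.3·t(B) + 0.3·t(A)
t(A) = 1 + 0.45·t(B) + 0.2·t(A)
Solving: t(B) = 2.5882, t(A) = 2.7059.
Expected steps from B to F: 2.5882.

2.5882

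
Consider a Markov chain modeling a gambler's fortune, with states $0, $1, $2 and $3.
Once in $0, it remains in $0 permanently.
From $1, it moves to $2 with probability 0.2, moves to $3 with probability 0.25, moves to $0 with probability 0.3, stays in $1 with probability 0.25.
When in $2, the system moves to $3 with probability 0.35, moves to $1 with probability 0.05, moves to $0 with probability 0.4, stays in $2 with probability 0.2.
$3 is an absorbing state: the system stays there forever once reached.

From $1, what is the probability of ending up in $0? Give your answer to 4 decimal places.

Let h(s) be the probability of absorption at $0 starting from transient state s. Then h($0) = 1 and h($3) = 0. By first-step analysis:
h($1) = 0.3·1 + 0.25·h($1) + 0.2·h($2) + 0.25·0
h($2) = 0.4·1 + 0.05·h($1) + 0.2·h($2) + 0.35·0
Solving: h($1) = 0.5424, h($2) = 0.5339.
Starting from $1, the probability is 0.5424.

0.5424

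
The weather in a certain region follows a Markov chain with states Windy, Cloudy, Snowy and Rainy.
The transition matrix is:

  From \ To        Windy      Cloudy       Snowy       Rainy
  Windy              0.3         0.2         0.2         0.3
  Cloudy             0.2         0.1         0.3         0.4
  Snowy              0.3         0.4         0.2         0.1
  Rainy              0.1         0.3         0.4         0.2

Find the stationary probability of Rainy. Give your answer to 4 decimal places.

Let the stationary distribution be π with π = πP and π_1 + π_2 + π_3 + π_4 = 1.
π_1 = 0.3·π_1 + 0.2·π_2 + 0.3·π_3 + 0.1·π_4
π_2 = 0.2·π_1 + 0.1·π_2 + 0.4·π_3 + 0.3·π_4
π_3 = 0.2·π_1 + 0.3·π_2 + 0.2·π_3 + 0.4·π_4
Solving with the normalization constraint gives π = (0.2254, 0.2541, 0.2746, 0.2459).
So the stationary probability of Rainy is 0.2459.

0.2459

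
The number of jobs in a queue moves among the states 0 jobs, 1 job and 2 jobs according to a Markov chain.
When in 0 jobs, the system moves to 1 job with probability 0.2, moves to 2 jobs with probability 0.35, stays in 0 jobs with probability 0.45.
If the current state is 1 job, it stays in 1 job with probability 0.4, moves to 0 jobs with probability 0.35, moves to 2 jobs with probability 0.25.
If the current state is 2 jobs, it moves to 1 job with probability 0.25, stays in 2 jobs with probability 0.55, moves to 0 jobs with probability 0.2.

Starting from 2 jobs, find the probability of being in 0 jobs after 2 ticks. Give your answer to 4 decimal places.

0.2875

Sum over the intermediate state after 1 tick:
P = P(2 jobs→0 jobs)·P(0 jobs→0 jobs) + P(2 jobs→1 job)·P(1 job→0 jobs) + P(2 jobs→2 jobs)·P(2 jobs→0 jobs)
  = 0.2×0.45 + 0.25×0.35 + 0.55×0.2
  = 0.0900 + 0.0875 + 0.1100 = 0.2875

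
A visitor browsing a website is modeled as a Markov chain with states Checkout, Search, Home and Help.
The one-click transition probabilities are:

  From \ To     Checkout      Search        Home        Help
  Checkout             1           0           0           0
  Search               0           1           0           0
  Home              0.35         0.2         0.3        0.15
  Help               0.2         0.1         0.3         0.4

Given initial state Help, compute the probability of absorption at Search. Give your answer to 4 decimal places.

0.3467

Let h(s) be the probability of absorption at Search starting from transient state s. Then h(Search) = 1 and h(Checkout) = 0. By first-step analysis:
h(Home) = 0.35·0 + 0.2·1 + 0.3·h(Home) + 0.15·h(Help)
h(Help) = 0.2·0 + 0.1·1 + 0.3·h(Home) + 0.4·h(Help)
Solving: h(Home) = 0.3600, h(Help) = 0.3467.
Starting from Help, the probability is 0.3467.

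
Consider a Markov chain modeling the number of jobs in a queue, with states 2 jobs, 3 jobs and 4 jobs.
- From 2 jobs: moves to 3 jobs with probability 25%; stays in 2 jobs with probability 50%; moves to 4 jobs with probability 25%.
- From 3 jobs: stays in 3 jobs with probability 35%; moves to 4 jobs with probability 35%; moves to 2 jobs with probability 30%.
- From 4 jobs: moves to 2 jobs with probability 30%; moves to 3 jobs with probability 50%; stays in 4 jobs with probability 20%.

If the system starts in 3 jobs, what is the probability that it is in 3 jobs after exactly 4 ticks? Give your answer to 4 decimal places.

0.3539

Propagate the distribution vector 4 ticks from 3 jobs.
After 0 ticks: (0.0000, 1.0000, 0.0000)
After 1 tick: (0.3000, 0.3500, 0.3500)
After 2 ticks: (0.3600, 0.3725, 0.2675)
After 3 ticks: (0.3720, 0.3541, 0.2739)
After 4 ticks: (0.3744, 0.3539, 0.2717)
P(in 3 jobs after 4 ticks) = 0.3539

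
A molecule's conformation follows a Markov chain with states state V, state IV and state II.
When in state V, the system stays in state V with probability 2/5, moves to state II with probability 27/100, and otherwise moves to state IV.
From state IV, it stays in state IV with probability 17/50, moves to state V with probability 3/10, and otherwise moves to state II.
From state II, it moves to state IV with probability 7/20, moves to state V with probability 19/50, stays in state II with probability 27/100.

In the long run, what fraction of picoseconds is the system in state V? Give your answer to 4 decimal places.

Let the stationary distribution be π with π = πP and π_1 + π_2 + π_3 = 1.
π_1 = 0.4·π_1 + 0.3·π_2 + 0.38·π_3
π_2 = 0.33·π_1 + 0.34·π_2 + 0.35·π_3
Solving with the normalization constraint gives π = (0.3600, 0.3394, 0.3005).
So the stationary probability of state V is 0.3600.

0.3600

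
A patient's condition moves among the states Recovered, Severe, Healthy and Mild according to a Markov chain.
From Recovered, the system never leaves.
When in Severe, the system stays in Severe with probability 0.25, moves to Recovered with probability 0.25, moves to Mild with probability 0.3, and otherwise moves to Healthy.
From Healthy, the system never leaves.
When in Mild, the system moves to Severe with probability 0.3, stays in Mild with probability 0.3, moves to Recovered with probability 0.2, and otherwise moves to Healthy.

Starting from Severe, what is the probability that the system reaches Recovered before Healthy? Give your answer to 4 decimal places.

Let h(s) be the probability of absorption at Recovered starting from transient state s. Then h(Recovered) = 1 and h(Healthy) = 0. By first-step analysis:
h(Severe) = 0.25·1 + 0.25·h(Severe) + 0.2·0 + 0.3·h(Mild)
h(Mild) = 0.2·1 + 0.3·h(Severe) + 0.2·0 + 0.3·h(Mild)
Solving: h(Severe) = 0.5402, h(Mild) = 0.5172.
Starting from Severe, the probability is 0.5402.

0.5402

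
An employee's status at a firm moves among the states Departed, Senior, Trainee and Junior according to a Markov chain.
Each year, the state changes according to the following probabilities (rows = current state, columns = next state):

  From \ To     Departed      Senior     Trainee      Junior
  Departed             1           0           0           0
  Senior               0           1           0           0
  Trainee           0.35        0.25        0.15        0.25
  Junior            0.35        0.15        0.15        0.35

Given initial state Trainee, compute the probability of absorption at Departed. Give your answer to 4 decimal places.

Let h(s) be the probability of absorption at Departed starting from transient state s. Then h(Departed) = 1 and h(Senior) = 0. By first-step analysis:
h(Trainee) = 0.35·1 + 0.25·0 + 0.15·h(Trainee) + 0.25·h(Junior)
h(Junior) = 0.35·1 + 0.15·0 + 0.15·h(Trainee) + 0.35·h(Junior)
Solving: h(Trainee) = 0.6117, h(Junior) = 0.6796.
Starting from Trainee, the probability is 0.6117.

0.6117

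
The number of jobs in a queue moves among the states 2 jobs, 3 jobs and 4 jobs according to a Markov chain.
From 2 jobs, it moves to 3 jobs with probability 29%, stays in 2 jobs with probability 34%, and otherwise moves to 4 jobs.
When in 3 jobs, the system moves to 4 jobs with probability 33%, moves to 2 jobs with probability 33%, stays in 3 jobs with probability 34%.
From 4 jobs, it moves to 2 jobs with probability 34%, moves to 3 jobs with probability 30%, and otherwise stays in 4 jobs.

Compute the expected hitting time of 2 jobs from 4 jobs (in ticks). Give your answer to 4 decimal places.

2.9685

Let t(s) be the expected number of ticks to first reach 2 jobs from state s, with t(2 jobs) = 0. Conditioning on the first tick:
t(3 jobs) = 1 + 0.34·t(3 jobs) + 0.33·t(4 jobs)
t(4 jobs) = 1 + 0.3·t(3 jobs) + 0.36·t(4 jobs)
Solving: t(3 jobs) = 2.9994, t(4 jobs) = 2.9685.
Expected ticks from 4 jobs to 2 jobs: 2.9685.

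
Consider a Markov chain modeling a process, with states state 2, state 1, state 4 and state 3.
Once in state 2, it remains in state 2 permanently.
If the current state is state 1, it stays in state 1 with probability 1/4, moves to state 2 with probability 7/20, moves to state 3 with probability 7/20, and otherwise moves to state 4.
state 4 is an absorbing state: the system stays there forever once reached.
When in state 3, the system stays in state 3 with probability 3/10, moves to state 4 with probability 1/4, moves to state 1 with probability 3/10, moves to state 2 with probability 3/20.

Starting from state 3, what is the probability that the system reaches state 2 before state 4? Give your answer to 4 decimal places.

Let h(s) be the probability of absorption at state 2 starting from transient state s. Then h(state 2) = 1 and h(state 4) = 0. By first-step analysis:
h(state 1) = 0.35·1 + 0.25·h(state 1) + 0.05·0 + 0.35·h(state 3)
h(state 3) = 0.15·1 + 0.3·h(state 1) + 0.25·0 + 0.3·h(state 3)
Solving: h(state 1) = 0.7083, h(state 3) = 0.5179.
Starting from state 3, the probability is 0.5179.

0.5179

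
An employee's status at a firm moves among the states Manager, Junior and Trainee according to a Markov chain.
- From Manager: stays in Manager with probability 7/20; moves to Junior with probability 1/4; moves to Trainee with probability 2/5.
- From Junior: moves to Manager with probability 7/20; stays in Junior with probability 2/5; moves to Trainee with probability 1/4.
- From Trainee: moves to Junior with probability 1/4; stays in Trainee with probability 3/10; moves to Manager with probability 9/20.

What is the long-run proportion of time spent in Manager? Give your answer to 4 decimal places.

Let the stationary distribution be π with π = πP and π_1 + π_2 + π_3 = 1.
π_1 = 0.35·π_1 + 0.35·π_2 + 0.45·π_3
π_2 = 0.25·π_1 + 0.4·π_2 + 0.25·π_3
Solving with the normalization constraint gives π = (0.3824, 0.2941, 0.3235).
So the stationary probability of Manager is 0.3824.

0.3824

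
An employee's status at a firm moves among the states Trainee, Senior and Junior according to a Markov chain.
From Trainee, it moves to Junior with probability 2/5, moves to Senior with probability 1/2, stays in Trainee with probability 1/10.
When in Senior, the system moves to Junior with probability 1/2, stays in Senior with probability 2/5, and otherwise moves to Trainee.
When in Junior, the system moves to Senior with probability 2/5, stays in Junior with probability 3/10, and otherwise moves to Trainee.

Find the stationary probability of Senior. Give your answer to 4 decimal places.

Let the stationary distribution be π with π = πP and π_1 + π_2 + π_3 = 1.
π_1 = 0.1·π_1 + 0.1·π_2 + 0.3·π_3
π_2 = 0.5·π_1 + 0.4·π_2 + 0.4·π_3
Solving with the normalization constraint gives π = (0.1803, 0.4180, 0.4016).
So the stationary probability of Senior is 0.4180.

0.4180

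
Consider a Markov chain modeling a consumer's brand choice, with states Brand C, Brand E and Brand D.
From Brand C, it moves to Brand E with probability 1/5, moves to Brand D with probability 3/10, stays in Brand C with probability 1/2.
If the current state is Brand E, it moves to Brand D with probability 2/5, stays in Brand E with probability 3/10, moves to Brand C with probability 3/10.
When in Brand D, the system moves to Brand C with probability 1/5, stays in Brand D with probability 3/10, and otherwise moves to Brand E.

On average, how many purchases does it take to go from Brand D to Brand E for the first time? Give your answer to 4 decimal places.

2.4138

Let t(s) be the expected number of purchases to first reach Brand E from state s, with t(Brand E) = 0. Conditioning on the first purchase:
t(Brand C) = 1 + 0.5·t(Brand C) + 0.3·t(Brand D)
t(Brand D) = 1 + 0.2·t(Brand C) + 0.3·t(Brand D)
Solving: t(Brand C) = 3.4483, t(Brand D) = 2.4138.
Expected purchases from Brand D to Brand E: 2.4138.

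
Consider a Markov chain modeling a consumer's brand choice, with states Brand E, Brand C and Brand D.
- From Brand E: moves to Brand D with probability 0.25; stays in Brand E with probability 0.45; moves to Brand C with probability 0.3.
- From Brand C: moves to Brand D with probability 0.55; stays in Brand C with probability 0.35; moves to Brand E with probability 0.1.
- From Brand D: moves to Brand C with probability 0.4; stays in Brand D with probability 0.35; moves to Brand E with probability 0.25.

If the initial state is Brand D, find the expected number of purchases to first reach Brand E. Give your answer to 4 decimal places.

5.1852

Let t(s) be the expected number of purchases to first reach Brand E from state s, with t(Brand E) = 0. Conditioning on the first purchase:
t(Brand C) = 1 + 0.35·t(Brand C) + 0.55·t(Brand D)
t(Brand D) = 1 + 0.4·t(Brand C) + 0.35·t(Brand D)
Solving: t(Brand C) = 5.9259, t(Brand D) = 5.1852.
Expected purchases from Brand D to Brand E: 5.1852.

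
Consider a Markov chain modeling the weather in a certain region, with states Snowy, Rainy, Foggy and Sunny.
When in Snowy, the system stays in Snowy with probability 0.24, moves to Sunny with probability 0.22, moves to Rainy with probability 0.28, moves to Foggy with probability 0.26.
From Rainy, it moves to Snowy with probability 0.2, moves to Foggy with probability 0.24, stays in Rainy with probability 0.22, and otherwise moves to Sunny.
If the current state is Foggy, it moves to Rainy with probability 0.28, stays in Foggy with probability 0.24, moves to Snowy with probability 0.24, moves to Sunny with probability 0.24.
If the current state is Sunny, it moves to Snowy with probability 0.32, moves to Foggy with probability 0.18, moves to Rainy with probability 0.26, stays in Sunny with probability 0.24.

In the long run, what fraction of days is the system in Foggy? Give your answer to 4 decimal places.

Let the stationary distribution be π with π = πP and π_1 + π_2 + π_3 + π_4 = 1.
π_1 = 0.24·π_1 + 0.2·π_2 + 0.24·π_3 + 0.32·π_4
π_2 = 0.28·π_1 + 0.22·π_2 + 0.28·π_3 + 0.26·π_4
π_3 = 0.26·π_1 + 0.24·π_2 + 0.24·π_3 + 0.18·π_4
Solving with the normalization constraint gives π = (0.2505, 0.2592, 0.2294, 0.2609).
So the stationary probability of Foggy is 0.2294.

0.2294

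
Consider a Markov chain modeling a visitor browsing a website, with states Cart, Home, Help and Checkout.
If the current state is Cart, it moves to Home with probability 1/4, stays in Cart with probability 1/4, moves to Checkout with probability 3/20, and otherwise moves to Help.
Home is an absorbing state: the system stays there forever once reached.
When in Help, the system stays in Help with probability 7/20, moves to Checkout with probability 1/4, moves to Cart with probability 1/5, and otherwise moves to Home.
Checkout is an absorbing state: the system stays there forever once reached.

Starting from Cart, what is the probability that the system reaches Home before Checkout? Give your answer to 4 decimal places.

Let h(s) be the probability of absorption at Home starting from transient state s. Then h(Home) = 1 and h(Checkout) = 0. By first-step analysis:
h(Cart) = 0.25·h(Cart) + 0.25·1 + 0.35·h(Help) + 0.15·0
h(Help) = 0.2·h(Cart) + 0.2·1 + 0.35·h(Help) + 0.25·0
Solving: h(Cart) = 0.5569, h(Help) = 0.4790.
Starting from Cart, the probability is 0.5569.

0.5569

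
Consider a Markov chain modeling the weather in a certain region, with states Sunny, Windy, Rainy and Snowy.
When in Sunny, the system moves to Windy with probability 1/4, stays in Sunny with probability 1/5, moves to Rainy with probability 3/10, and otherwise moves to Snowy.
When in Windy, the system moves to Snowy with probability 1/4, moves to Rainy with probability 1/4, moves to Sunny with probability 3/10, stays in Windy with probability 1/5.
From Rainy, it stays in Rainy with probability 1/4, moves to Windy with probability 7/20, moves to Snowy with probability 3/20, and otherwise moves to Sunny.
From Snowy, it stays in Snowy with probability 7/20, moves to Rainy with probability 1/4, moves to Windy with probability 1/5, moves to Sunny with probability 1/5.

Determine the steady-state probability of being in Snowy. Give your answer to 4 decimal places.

Let the stationary distribution be π with π = πP and π_1 + π_2 + π_3 + π_4 = 1.
π_1 = 0.2·π_1 + 0.3·π_2 + 0.25·π_3 + 0.2·π_4
π_2 = 0.25·π_1 + 0.2·π_2 + 0.35·π_3 + 0.2·π_4
π_3 = 0.3·π_1 + 0.25·π_2 + 0.25·π_3 + 0.25·π_4
Solving with the normalization constraint gives π = (0.2382, 0.2512, 0.2619, 0.2487).
So the stationary probability of Snowy is 0.2487.

0.2487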